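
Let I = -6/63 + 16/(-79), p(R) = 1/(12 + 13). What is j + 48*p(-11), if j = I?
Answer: 67282/41475 ≈ 1.6222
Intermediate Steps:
p(R) = 1/25
I = -494/1659 (I = -6*1/63 + 16*(-1/79) = -2/21 - 16/79 = -494/1659 ≈ -0.29777)
j = -494/1659 ≈ -0.29777
j + 48*p(-11) = -494/1659 + 48*(1/25) = -494/1659 + 48/25 = 67282/41475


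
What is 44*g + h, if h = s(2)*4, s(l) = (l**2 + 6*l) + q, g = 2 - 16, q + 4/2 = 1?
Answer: -556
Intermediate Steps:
q = -1 (q = -2 + 1 = -1)
g = -14
s(l) = -1 + l**2 + 6*l (s(l) = (l**2 + 6*l) - 1 = -1 + l**2 + 6*l)
h = 60 (h = (-1 + 2**2 + 6*2)*4 = (-1 + 4 + 12)*4 = 15*4 = 60)
44*g + h = 44*(-14) + 60 = -616 + 60 = -556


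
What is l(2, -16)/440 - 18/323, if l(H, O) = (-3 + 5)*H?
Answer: -1657/35530 ≈ -0.046637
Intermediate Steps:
l(H, O) = 2*H
l(2, -16)/440 - 18/323 = (2*2)/440 - 18/323 = 4*(1/440) - 18*1/323 = 1/110 - 18/323 = -1657/35530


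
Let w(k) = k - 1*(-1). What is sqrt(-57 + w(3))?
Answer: I*sqrt(53) ≈ 7.2801*I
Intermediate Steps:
w(k) = 1 + k (w(k) = k + 1 = 1 + k)
sqrt(-57 + w(3)) = sqrt(-57 + (1 + 3)) = sqrt(-57 + 4) = sqrt(-53) = I*sqrt(53)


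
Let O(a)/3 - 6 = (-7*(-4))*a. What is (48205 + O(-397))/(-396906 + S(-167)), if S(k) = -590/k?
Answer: -2484125/66282712 ≈ -0.037478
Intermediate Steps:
O(a) = 18 + 84*a (O(a) = 18 + 3*((-7*(-4))*a) = 18 + 3*(28*a) = 18 + 84*a)
(48205 + O(-397))/(-396906 + S(-167)) = (48205 + (18 + 84*(-397)))/(-396906 - 590/(-167)) = (48205 + (18 - 33348))/(-396906 - 590*(-1/167)) = (48205 - 33330)/(-396906 + 590/167) = 14875/(-66282712/167) = 14875*(-167/66282712) = -2484125/66282712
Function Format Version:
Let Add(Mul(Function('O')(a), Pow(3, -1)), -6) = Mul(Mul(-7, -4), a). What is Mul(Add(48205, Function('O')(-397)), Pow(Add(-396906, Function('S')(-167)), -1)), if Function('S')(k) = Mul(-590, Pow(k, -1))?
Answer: Rational(-2484125, 66282712) ≈ -0.037478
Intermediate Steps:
Function('O')(a) = Add(18, Mul(84, a)) (Function('O')(a) = Add(18, Mul(3, Mul(Mul(-7, -4), a))) = Add(18, Mul(3, Mul(28, a))) = Add(18, Mul(84, a)))
Mul(Add(48205, Function('O')(-397)), Pow(Add(-396906, Function('S')(-167)), -1)) = Mul(Add(48205, Add(18, Mul(84, -397))), Pow(Add(-396906, Mul(-590, Pow(-167, -1))), -1)) = Mul(Add(48205, Add(18, -33348)), Pow(Add(-396906, Mul(-590, Rational(-1, 167))), -1)) = Mul(Add(48205, -33330), Pow(Add(-396906, Rational(590, 167)), -1)) = Mul(14875, Pow(Rational(-66282712, 167), -1)) = Mul(14875, Rational(-167, 66282712)) = Rational(-2484125, 66282712)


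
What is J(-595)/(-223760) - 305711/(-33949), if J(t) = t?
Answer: 805012859/89369744 ≈ 9.0077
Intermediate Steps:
J(-595)/(-223760) - 305711/(-33949) = -595/(-223760) - 305711/(-33949) = -595*(-1/223760) - 305711*(-1/33949) = 119/44752 + 17983/1997 = 805012859/89369744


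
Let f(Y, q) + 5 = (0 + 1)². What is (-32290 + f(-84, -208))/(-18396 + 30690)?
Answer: -16147/6147 ≈ -2.6268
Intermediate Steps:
f(Y, q) = -4 (f(Y, q) = -5 + (0 + 1)² = -5 + 1² = -5 + 1 = -4)
(-32290 + f(-84, -208))/(-18396 + 30690) = (-32290 - 4)/(-18396 + 30690) = -32294/12294 = -32294*1/12294 = -16147/6147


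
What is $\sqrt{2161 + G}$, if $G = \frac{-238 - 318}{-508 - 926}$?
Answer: $\frac{\sqrt{1111145655}}{717} \approx 46.491$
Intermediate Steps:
$G = \frac{278}{717}$ ($G = - \frac{556}{-1434} = \left(-556\right) \left(- \frac{1}{1434}\right) = \frac{278}{717} \approx 0.38773$)
$\sqrt{2161 + G} = \sqrt{2161 + \frac{278}{717}} = \sqrt{\frac{1549715}{717}} = \frac{\sqrt{1111145655}}{717}$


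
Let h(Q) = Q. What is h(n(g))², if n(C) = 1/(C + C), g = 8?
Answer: 1/256 ≈ 0.0039063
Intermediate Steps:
n(C) = 1/(2*C)
h(n(g))² = ((½)/8)² = ((½)*(⅛))² = (1/16)² = 1/256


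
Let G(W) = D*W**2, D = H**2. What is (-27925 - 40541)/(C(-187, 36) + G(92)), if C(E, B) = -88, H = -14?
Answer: -11411/276476 ≈ -0.041273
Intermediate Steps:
D = 196 (D = (-14)**2 = 196)
G(W) = 196*W**2
(-27925 - 40541)/(C(-187, 36) + G(92)) = (-27925 - 40541)/(-88 + 196*92**2) = -68466/(-88 + 196*8464) = -68466/(-88 + 1658944) = -68466/1658856 = -68466*1/1658856 = -11411/276476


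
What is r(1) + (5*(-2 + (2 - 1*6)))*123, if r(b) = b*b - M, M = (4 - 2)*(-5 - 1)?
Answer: -3677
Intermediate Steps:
M = -12 (M = 2*(-6) = -12)
r(b) = 12 + b**2 (r(b) = b*b - 1*(-12) = b**2 + 12 = 12 + b**2)
r(1) + (5*(-2 + (2 - 1*6)))*123 = (12 + 1**2) + (5*(-2 + (2 - 1*6)))*123 = (12 + 1) + (5*(-2 + (2 - 6)))*123 = 13 + (5*(-2 - 4))*123 = 13 + (5*(-6))*123 = 13 - 30*123 = 13 - 3690 = -3677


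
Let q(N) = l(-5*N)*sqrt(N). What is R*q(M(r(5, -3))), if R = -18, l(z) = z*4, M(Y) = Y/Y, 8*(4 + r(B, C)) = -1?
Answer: 360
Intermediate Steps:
r(B, C) = -33/8 (r(B, C) = -4 + (1/8)*(-1) = -4 - 1/8 = -33/8)
M(Y) = 1
l(z) = 4*z
q(N) = -20*N**(3/2) (q(N) = (4*(-5*N))*sqrt(N) = (-20*N)*sqrt(N) = -20*N**(3/2))
R*q(M(r(5, -3))) = -(-360)*1**(3/2) = -(-360) = -18*(-20) = 360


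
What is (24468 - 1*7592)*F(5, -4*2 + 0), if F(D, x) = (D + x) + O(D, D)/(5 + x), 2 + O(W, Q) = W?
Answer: -67504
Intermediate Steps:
O(W, Q) = -2 + W
F(D, x) = D + x + (-2 + D)/(5 + x) (F(D, x) = (D + x) + (-2 + D)/(5 + x) = D + x + (-2 + D)/(5 + x))
(24468 - 1*7592)*F(5, -4*2 + 0) = (24468 - 1*7592)*((-2 + (-4*2 + 0)**2 + 5*(-4*2 + 0) + 6*5 + 5*(-4*2 + 0))/(5 + (-4*2 + 0))) = (24468 - 7592)*((-2 + (-8 + 0)**2 + 5*(-8 + 0) + 30 + 5*(-8 + 0))/(5 + (-8 + 0))) = 16876*((-2 + (-8)**2 + 5*(-8) + 30 + 5*(-8))/(5 - 8)) = 16876*((-2 + 64 - 40 + 30 - 40)/(-3)) = 16876*(-1/3*12) = 16876*(-4) = -67504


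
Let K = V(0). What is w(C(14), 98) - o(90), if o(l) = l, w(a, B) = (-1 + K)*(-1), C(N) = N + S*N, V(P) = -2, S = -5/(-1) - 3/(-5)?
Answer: -87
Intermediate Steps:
S = 28/5 (S = -5*(-1) - 3*(-⅕) = 5 + ⅗ = 28/5 ≈ 5.6000)
K = -2
C(N) = 33*N/5 (C(N) = N + 28*N/5 = 33*N/5)
w(a, B) = 3 (w(a, B) = (-1 - 2)*(-1) = -3*(-1) = 3)
w(C(14), 98) - o(90) = 3 - 1*90 = 3 - 90 = -87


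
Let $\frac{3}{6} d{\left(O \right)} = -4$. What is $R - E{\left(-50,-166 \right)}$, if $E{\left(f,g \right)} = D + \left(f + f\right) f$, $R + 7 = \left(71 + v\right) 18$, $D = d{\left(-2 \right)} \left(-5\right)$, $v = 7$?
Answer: $-3643$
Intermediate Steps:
$d{\left(O \right)} = -8$ ($d{\left(O \right)} = 2 \left(-4\right) = -8$)
$D = 40$ ($D = \left(-8\right) \left(-5\right) = 40$)
$R = 1397$ ($R = -7 + \left(71 + 7\right) 18 = -7 + 78 \cdot 18 = -7 + 1404 = 1397$)
$E{\left(f,g \right)} = 40 + 2 f^{2}$ ($E{\left(f,g \right)} = 40 + \left(f + f\right) f = 40 + 2 f f = 40 + 2 f^{2}$)
$R - E{\left(-50,-166 \right)} = 1397 - \left(40 + 2 \left(-50\right)^{2}\right) = 1397 - \left(40 + 2 \cdot 2500\right) = 1397 - \left(40 + 5000\right) = 1397 - 5040 = -3643$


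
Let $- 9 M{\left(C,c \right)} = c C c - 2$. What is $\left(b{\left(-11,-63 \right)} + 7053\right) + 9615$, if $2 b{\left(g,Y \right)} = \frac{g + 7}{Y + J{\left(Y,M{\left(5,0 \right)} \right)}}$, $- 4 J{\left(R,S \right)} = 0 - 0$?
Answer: $\frac{1050086}{63} \approx 16668.0$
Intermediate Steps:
$M{\left(C,c \right)} = \frac{2}{9} - \frac{C c^{2}}{9}$ ($M{\left(C,c \right)} = - \frac{c C c - 2}{9} = - \frac{C c c - 2}{9} = - \frac{C c^{2} - 2}{9} = - \frac{-2 + C c^{2}}{9} = \frac{2}{9} - \frac{C c^{2}}{9}$)
$J{\left(R,S \right)} = 0$ ($J{\left(R,S \right)} = - \frac{0 - 0}{4} = - \frac{0 + 0}{4} = \left(- \frac{1}{4}\right) 0 = 0$)
$b{\left(g,Y \right)} = \frac{7 + g}{2 Y}$ ($b{\left(g,Y \right)} = \frac{\left(g + 7\right) \frac{1}{Y + 0}}{2} = \frac{\left(7 + g\right) \frac{1}{Y}}{2} = \frac{\frac{1}{Y} \left(7 + g\right)}{2} = \frac{7 + g}{2 Y}$)
$\left(b{\left(-11,-63 \right)} + 7053\right) + 9615 = \left(\frac{7 - 11}{2 \left(-63\right)} + 7053\right) + 9615 = \left(\frac{1}{2} \left(- \frac{1}{63}\right) \left(-4\right) + 7053\right) + 9615 = \left(\frac{2}{63} + 7053\right) + 9615 = \frac{444341}{63} + 9615 = \frac{1050086}{63}$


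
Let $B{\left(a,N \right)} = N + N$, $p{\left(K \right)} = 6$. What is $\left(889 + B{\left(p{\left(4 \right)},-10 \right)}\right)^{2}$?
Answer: $755161$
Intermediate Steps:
$B{\left(a,N \right)} = 2 N$
$\left(889 + B{\left(p{\left(4 \right)},-10 \right)}\right)^{2} = \left(889 + 2 \left(-10\right)\right)^{2} = \left(889 - 20\right)^{2} = 869^{2} = 755161$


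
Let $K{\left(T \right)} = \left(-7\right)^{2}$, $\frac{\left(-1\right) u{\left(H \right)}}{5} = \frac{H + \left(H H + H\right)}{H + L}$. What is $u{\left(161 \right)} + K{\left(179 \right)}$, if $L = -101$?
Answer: $- \frac{25655}{12} \approx -2137.9$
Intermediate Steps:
$u{\left(H \right)} = - \frac{5 \left(H^{2} + 2 H\right)}{-101 + H}$ ($u{\left(H \right)} = - 5 \frac{H + \left(H H + H\right)}{H - 101} = - 5 \frac{H + \left(H^{2} + H\right)}{-101 + H} = - 5 \frac{H + \left(H + H^{2}\right)}{-101 + H} = - 5 \frac{H^{2} + 2 H}{-101 + H} = - \frac{5 \left(H^{2} + 2 H\right)}{-101 + H}$)
$K{\left(T \right)} = 49$
$u{\left(161 \right)} + K{\left(179 \right)} = \left(-5\right) 161 \frac{1}{-101 + 161} \left(2 + 161\right) + 49 = \left(-5\right) 161 \cdot \frac{1}{60} \cdot 163 + 49 = - \frac{26243}{12} + 49 = - \frac{25655}{12}$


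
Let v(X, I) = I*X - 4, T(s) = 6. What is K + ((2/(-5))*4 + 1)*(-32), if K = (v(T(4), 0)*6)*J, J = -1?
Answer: 216/5 ≈ 43.200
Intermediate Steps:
v(X, I) = -4 + I*X
K = 24 (K = ((-4 + 0*6)*6)*(-1) = ((-4 + 0)*6)*(-1) = -4*6*(-1) = -24*(-1) = 24)
K + ((2/(-5))*4 + 1)*(-32) = 24 + ((2/(-5))*4 + 1)*(-32) = 24 + ((2*(-1/5))*4 + 1)*(-32) = 24 + (-2/5*4 + 1)*(-32) = 24 + (-8/5 + 1)*(-32) = 24 - 3/5*(-32) = 24 + 96/5 = 216/5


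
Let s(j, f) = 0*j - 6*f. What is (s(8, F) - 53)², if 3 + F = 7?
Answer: 5929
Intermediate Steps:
F = 4 (F = -3 + 7 = 4)
s(j, f) = -6*f (s(j, f) = 0 - 6*f = -6*f)
(s(8, F) - 53)² = (-6*4 - 53)² = (-24 - 53)² = (-77)² = 5929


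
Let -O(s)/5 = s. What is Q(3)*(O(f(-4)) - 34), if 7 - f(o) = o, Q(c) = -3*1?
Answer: 267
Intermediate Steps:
Q(c) = -3
f(o) = 7 - o
O(s) = -5*s
Q(3)*(O(f(-4)) - 34) = -3*(-5*(7 - 1*(-4)) - 34) = -3*(-5*(7 + 4) - 34) = -3*(-5*11 - 34) = -3*(-55 - 34) = -3*(-89) = 267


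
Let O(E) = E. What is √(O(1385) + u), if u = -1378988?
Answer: 3*I*√153067 ≈ 1173.7*I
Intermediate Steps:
√(O(1385) + u) = √(1385 - 1378988) = √(-1377603) = 3*I*√153067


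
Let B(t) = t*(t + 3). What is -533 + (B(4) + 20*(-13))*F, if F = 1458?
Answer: -338789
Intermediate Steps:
B(t) = t*(3 + t)
-533 + (B(4) + 20*(-13))*F = -533 + (4*(3 + 4) + 20*(-13))*1458 = -533 + (4*7 - 260)*1458 = -533 + (28 - 260)*1458 = -533 - 232*1458 = -533 - 338256 = -338789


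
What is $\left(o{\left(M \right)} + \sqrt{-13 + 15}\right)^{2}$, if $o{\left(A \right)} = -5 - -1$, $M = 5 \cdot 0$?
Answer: $\left(4 - \sqrt{2}\right)^{2} \approx 6.6863$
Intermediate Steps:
$M = 0$
$o{\left(A \right)} = -4$ ($o{\left(A \right)} = -5 + 1 = -4$)
$\left(o{\left(M \right)} + \sqrt{-13 + 15}\right)^{2} = \left(-4 + \sqrt{-13 + 15}\right)^{2} = \left(-4 + \sqrt{2}\right)^{2}$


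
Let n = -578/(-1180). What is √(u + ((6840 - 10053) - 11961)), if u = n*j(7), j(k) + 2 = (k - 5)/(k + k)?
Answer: I*√258836917010/4130 ≈ 123.19*I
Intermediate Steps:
n = 289/590 (n = -578*(-1/1180) = 289/590 ≈ 0.48983)
j(k) = -2 + (-5 + k)/(2*k) (j(k) = -2 + (k - 5)/(k + k) = -2 + (-5 + k)/((2*k)) = -2 + (-5 + k)*(1/(2*k)) = -2 + (-5 + k)/(2*k))
u = -3757/4130 (u = 289*((½)*(-5 - 3*7)/7)/590 = 289*((½)*(⅐)*(-5 - 21))/590 = 289*((½)*(⅐)*(-26))/590 = (289/590)*(-13/7) = -3757/4130 ≈ -0.90969)
√(u + ((6840 - 10053) - 11961)) = √(-3757/4130 + ((6840 - 10053) - 11961)) = √(-3757/4130 + (-3213 - 11961)) = √(-3757/4130 - 15174) = √(-62672377/4130) = I*√258836917010/4130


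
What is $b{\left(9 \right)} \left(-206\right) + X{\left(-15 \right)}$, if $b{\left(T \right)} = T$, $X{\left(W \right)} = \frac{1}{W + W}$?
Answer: $- \frac{55621}{30} \approx -1854.0$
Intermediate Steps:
$X{\left(W \right)} = \frac{1}{2 W}$
$b{\left(9 \right)} \left(-206\right) + X{\left(-15 \right)} = 9 \left(-206\right) + \frac{1}{2 \left(-15\right)} = -1854 + \frac{1}{2} \left(- \frac{1}{15}\right) = -1854 - \frac{1}{30} = - \frac{55621}{30}$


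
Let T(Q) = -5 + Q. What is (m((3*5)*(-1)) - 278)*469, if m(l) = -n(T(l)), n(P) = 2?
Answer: -131320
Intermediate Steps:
m(l) = -2 (m(l) = -1*2 = -2)
(m((3*5)*(-1)) - 278)*469 = (-2 - 278)*469 = -280*469 = -131320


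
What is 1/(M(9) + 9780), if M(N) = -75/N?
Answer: 3/29315 ≈ 0.00010234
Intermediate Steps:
1/(M(9) + 9780) = 1/(-75/9 + 9780) = 1/(-75*1/9 + 9780) = 1/(-25/3 + 9780) = 1/(29315/3) = 3/29315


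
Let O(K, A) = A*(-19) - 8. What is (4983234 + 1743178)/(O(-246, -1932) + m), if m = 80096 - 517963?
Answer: -6726412/401167 ≈ -16.767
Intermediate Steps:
O(K, A) = -8 - 19*A (O(K, A) = -19*A - 8 = -8 - 19*A)
m = -437867
(4983234 + 1743178)/(O(-246, -1932) + m) = (4983234 + 1743178)/((-8 - 19*(-1932)) - 437867) = 6726412/((-8 + 36708) - 437867) = 6726412/(36700 - 437867) = 6726412/(-401167) = 6726412*(-1/401167) = -6726412/401167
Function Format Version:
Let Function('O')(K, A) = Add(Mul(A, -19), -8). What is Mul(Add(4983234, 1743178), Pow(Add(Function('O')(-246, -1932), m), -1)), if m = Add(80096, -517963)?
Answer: Rational(-6726412, 401167) ≈ -16.767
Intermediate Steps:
Function('O')(K, A) = Add(-8, Mul(-19, A)) (Function('O')(K, A) = Add(Mul(-19, A), -8) = Add(-8, Mul(-19, A)))
m = -437867
Mul(Add(4983234, 1743178), Pow(Add(Function('O')(-246, -1932), m), -1)) = Mul(Add(4983234, 1743178), Pow(Add(Add(-8, Mul(-19, -1932)), -437867), -1)) = Mul(6726412, Pow(Add(Add(-8, 36708), -437867), -1)) = Mul(6726412, Pow(Add(36700, -437867), -1)) = Mul(6726412, Pow(-401167, -1)) = Mul(6726412, Rational(-1, 401167)) = Rational(-6726412, 401167)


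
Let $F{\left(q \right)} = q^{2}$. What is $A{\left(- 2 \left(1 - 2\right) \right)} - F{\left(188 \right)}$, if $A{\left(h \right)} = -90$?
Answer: $-35434$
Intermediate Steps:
$A{\left(- 2 \left(1 - 2\right) \right)} - F{\left(188 \right)} = -90 - 188^{2} = -90 - 35344 = -35434$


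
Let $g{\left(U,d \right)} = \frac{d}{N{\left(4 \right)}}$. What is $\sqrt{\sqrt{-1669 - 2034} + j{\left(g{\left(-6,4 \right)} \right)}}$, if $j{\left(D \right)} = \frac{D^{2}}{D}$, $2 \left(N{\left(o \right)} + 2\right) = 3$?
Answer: $\sqrt{-8 + 23 i \sqrt{7}} \approx 5.166 + 5.8896 i$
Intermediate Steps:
$N{\left(o \right)} = - \frac{1}{2}$ ($N{\left(o \right)} = -2 + \frac{1}{2} \cdot 3 = -2 + \frac{3}{2} = - \frac{1}{2}$)
$g{\left(U,d \right)} = - 2 d$ ($g{\left(U,d \right)} = \frac{d}{- \frac{1}{2}} = d \left(-2\right) = - 2 d$)
$j{\left(D \right)} = D$
$\sqrt{\sqrt{-1669 - 2034} + j{\left(g{\left(-6,4 \right)} \right)}} = \sqrt{\sqrt{-1669 - 2034} - 8} = \sqrt{\sqrt{-3703} - 8} = \sqrt{23 i \sqrt{7} - 8} = \sqrt{-8 + 23 i \sqrt{7}}$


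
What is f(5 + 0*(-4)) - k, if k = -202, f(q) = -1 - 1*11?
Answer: 190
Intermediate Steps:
f(q) = -12 (f(q) = -1 - 11 = -12)
f(5 + 0*(-4)) - k = -12 - 1*(-202) = -12 + 202 = 190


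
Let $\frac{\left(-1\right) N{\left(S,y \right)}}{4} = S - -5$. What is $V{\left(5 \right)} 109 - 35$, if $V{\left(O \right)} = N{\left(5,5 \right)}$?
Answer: $-4395$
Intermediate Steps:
$N{\left(S,y \right)} = -20 - 4 S$ ($N{\left(S,y \right)} = - 4 \left(S - -5\right) = - 4 \left(S + 5\right) = - 4 \left(5 + S\right) = -20 - 4 S$)
$V{\left(O \right)} = -40$ ($V{\left(O \right)} = -20 - 20 = -40$)
$V{\left(5 \right)} 109 - 35 = \left(-40\right) 109 - 35 = -4360 - 35 = -4395$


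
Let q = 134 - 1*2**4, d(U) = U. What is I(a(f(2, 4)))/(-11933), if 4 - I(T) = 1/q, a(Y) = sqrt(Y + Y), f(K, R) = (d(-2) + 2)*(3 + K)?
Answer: -471/1408094 ≈ -0.00033449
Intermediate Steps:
f(K, R) = 0 (f(K, R) = (-2 + 2)*(3 + K) = 0*(3 + K) = 0)
a(Y) = sqrt(2)*sqrt(Y) (a(Y) = sqrt(2*Y) = sqrt(2)*sqrt(Y))
q = 118 (q = 134 - 1*16 = 134 - 16 = 118)
I(T) = 471/118 (I(T) = 4 - 1/118 = 471/118)
I(a(f(2, 4)))/(-11933) = (471/118)/(-11933) = (471/118)*(-1/11933) = -471/1408094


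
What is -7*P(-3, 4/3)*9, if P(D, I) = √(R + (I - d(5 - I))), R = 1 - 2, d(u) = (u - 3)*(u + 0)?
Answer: -21*I*√19 ≈ -91.537*I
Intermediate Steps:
d(u) = u*(-3 + u) (d(u) = (-3 + u)*u = u*(-3 + u))
R = -1
P(D, I) = √(-1 + I - (2 - I)*(5 - I)) (P(D, I) = √(-1 + (I - (5 - I)*(-3 + (5 - I)))) = √(-1 + (I - (5 - I)*(2 - I))) = √(-1 + (I - (2 - I)*(5 - I))) = √(-1 + I - (2 - I)*(5 - I)))
-7*P(-3, 4/3)*9 = -7*√(-11 - (4/3)² + 8*(4/3))*9 = -7*√(-11 - 1*16/9 + 32/3)*9 = -7*√(-11 - 16/9 + 32/3)*9 = -7*I*√19/3*9 = -21*I*√19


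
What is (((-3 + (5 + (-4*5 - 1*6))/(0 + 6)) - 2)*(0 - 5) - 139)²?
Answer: 37249/4 ≈ 9312.3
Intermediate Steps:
(((-3 + (5 + (-4*5 - 1*6))/(0 + 6)) - 2)*(0 - 5) - 139)² = (((-3 + (5 + (-20 - 6))/6) - 2)*(-5) - 139)² = (((-3 + (5 - 26)*(⅙)) - 2)*(-5) - 139)² = (((-3 - 21*⅙) - 2)*(-5) - 139)² = (((-3 - 7/2) - 2)*(-5) - 139)² = ((-13/2 - 2)*(-5) - 139)² = (-17/2*(-5) - 139)² = (85/2 - 139)² = (-193/2)² = 37249/4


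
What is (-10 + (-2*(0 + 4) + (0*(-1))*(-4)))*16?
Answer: -288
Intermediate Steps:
(-10 + (-2*(0 + 4) + (0*(-1))*(-4)))*16 = (-10 + (-2*4 + 0*(-4)))*16 = (-10 + (-8 + 0))*16 = (-10 - 8)*16 = -18*16 = -288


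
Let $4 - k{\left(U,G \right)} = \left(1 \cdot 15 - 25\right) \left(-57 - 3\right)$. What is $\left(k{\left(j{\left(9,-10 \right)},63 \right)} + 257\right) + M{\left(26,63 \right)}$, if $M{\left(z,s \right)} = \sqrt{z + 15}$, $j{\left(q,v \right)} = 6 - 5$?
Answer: $-339 + \sqrt{41} \approx -332.6$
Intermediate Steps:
$j{\left(q,v \right)} = 1$ ($j{\left(q,v \right)} = 6 - 5 = 1$)
$k{\left(U,G \right)} = -596$ ($k{\left(U,G \right)} = 4 - \left(1 \cdot 15 - 25\right) \left(-57 - 3\right) = 4 - \left(15 - 25\right) \left(-60\right) = 4 - \left(-10\right) \left(-60\right) = 4 - 600 = -596$)
$M{\left(z,s \right)} = \sqrt{15 + z}$
$\left(k{\left(j{\left(9,-10 \right)},63 \right)} + 257\right) + M{\left(26,63 \right)} = \left(-596 + 257\right) + \sqrt{15 + 26} = -339 + \sqrt{41}$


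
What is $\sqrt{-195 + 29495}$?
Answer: $10 \sqrt{293} \approx 171.17$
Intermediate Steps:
$\sqrt{-195 + 29495} = \sqrt{29300} = 10 \sqrt{293}$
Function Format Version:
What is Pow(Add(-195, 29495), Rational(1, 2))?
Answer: Mul(10, Pow(293, Rational(1, 2))) ≈ 171.17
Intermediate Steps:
Pow(Add(-195, 29495), Rational(1, 2)) = Pow(29300, Rational(1, 2)) = Mul(10, Pow(293, Rational(1, 2)))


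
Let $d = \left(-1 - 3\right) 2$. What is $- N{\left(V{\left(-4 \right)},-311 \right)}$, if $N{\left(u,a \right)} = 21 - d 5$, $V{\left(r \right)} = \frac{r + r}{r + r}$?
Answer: $-61$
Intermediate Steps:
$d = -8$ ($d = \left(-4\right) 2 = -8$)
$V{\left(r \right)} = 1$ ($V{\left(r \right)} = \frac{2 r}{2 r} = 2 r \frac{1}{2 r} = 1$)
$N{\left(u,a \right)} = 61$ ($N{\left(u,a \right)} = 21 - \left(-8\right) 5 = 21 - -40 = 21 + 40 = 61$)
$- N{\left(V{\left(-4 \right)},-311 \right)} = \left(-1\right) 61 = -61$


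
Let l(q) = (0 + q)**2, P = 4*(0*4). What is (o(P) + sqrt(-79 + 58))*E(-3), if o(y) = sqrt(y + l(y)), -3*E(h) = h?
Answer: I*sqrt(21) ≈ 4.5826*I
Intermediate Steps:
P = 0 (P = 4*0 = 0)
l(q) = q**2
E(h) = -h/3
o(y) = sqrt(y + y**2)
(o(P) + sqrt(-79 + 58))*E(-3) = (sqrt(0*(1 + 0)) + sqrt(-79 + 58))*(-1/3*(-3)) = (sqrt(0*1) + sqrt(-21))*1 = (sqrt(0) + I*sqrt(21))*1 = (0 + I*sqrt(21))*1 = (I*sqrt(21))*1 = I*sqrt(21)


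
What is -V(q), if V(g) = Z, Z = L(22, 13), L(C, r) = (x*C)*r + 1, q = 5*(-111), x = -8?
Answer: 2287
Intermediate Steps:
q = -555
L(C, r) = 1 - 8*C*r (L(C, r) = (-8*C)*r + 1 = -8*C*r + 1 = 1 - 8*C*r)
Z = -2287 (Z = 1 - 8*22*13 = 1 - 2288 = -2287)
V(g) = -2287
-V(q) = -1*(-2287) = 2287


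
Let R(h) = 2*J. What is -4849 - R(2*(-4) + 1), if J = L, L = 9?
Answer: -4867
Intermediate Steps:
J = 9
R(h) = 18 (R(h) = 2*9 = 18)
-4849 - R(2*(-4) + 1) = -4849 - 1*18 = -4849 - 18 = -4867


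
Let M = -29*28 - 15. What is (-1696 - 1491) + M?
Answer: -4014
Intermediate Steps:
M = -827 (M = -812 - 15 = -827)
(-1696 - 1491) + M = (-1696 - 1491) - 827 = -3187 - 827 = -4014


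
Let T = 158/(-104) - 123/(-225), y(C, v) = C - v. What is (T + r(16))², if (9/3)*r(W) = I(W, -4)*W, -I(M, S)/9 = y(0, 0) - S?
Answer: 566396223649/15210000 ≈ 37238.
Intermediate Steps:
I(M, S) = 9*S (I(M, S) = -9*((0 - 1*0) - S) = -9*((0 + 0) - S) = -9*(0 - S) = -(-9)*S = 9*S)
r(W) = -12*W (r(W) = ((9*(-4))*W)/3 = (-36*W)/3 = -12*W)
T = -3793/3900 (T = 158*(-1/104) - 123*(-1/225) = -79/52 + 41/75 = -3793/3900 ≈ -0.97256)
(T + r(16))² = (-3793/3900 - 12*16)² = (-3793/3900 - 192)² = (-752593/3900)² = 566396223649/15210000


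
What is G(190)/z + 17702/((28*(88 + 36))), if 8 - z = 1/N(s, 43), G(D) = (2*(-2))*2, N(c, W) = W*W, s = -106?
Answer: 15033747/3668168 ≈ 4.0984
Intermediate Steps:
N(c, W) = W²
G(D) = -8 (G(D) = -4*2 = -8)
z = 14791/1849 (z = 8 - 1/(43²) = 8 - 1/1849 = 14791/1849 ≈ 7.9995)
G(190)/z + 17702/((28*(88 + 36))) = -8/14791/1849 + 17702/((28*(88 + 36))) = -8*1849/14791 + 17702/((28*124)) = -14792/14791 + 17702/3472 = -14792/14791 + 17702*(1/3472) = -14792/14791 + 8851/1736 = 15033747/3668168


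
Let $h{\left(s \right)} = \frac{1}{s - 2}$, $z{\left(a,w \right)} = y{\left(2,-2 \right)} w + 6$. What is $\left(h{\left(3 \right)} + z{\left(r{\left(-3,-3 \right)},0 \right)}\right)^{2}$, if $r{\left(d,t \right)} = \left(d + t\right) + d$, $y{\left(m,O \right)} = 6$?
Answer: $49$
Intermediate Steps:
$r{\left(d,t \right)} = t + 2 d$
$z{\left(a,w \right)} = 6 + 6 w$ ($z{\left(a,w \right)} = 6 w + 6 = 6 + 6 w$)
$h{\left(s \right)} = \frac{1}{-2 + s}$
$\left(h{\left(3 \right)} + z{\left(r{\left(-3,-3 \right)},0 \right)}\right)^{2} = \left(\frac{1}{-2 + 3} + \left(6 + 6 \cdot 0\right)\right)^{2} = \left(1^{-1} + \left(6 + 0\right)\right)^{2} = \left(1 + 6\right)^{2} = 7^{2} = 49$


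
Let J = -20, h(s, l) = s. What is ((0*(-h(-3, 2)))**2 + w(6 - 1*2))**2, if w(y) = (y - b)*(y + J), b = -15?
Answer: 92416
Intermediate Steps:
w(y) = (-20 + y)*(15 + y) (w(y) = (y - 1*(-15))*(y - 20) = (y + 15)*(-20 + y) = (15 + y)*(-20 + y) = (-20 + y)*(15 + y))
((0*(-h(-3, 2)))**2 + w(6 - 1*2))**2 = ((0*(-1*(-3)))**2 + (-300 + (6 - 1*2)**2 - 5*(6 - 1*2)))**2 = ((0*3)**2 + (-300 + (6 - 2)**2 - 5*(6 - 2)))**2 = (0**2 + (-300 + 4**2 - 5*4))**2 = (0 + (-300 + 16 - 20))**2 = (0 - 304)**2 = (-304)**2 = 92416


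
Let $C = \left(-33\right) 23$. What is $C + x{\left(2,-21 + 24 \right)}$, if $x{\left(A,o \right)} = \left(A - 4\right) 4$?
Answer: $-767$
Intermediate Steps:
$C = -759$
$x{\left(A,o \right)} = -16 + 4 A$ ($x{\left(A,o \right)} = \left(-4 + A\right) 4 = -16 + 4 A$)
$C + x{\left(2,-21 + 24 \right)} = -759 + \left(-16 + 4 \cdot 2\right) = -759 + \left(-16 + 8\right) = -759 - 8 = -767$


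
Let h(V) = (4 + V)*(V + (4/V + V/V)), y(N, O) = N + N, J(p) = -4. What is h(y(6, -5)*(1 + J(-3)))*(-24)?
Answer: -80896/3 ≈ -26965.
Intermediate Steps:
y(N, O) = 2*N
h(V) = (4 + V)*(1 + V + 4/V) (h(V) = (4 + V)*(V + (4/V + 1)) = (4 + V)*(V + (1 + 4/V)) = (4 + V)*(1 + V + 4/V))
h(y(6, -5)*(1 + J(-3)))*(-24) = (8 + ((2*6)*(1 - 4))² + 5*((2*6)*(1 - 4)) + 16/(((2*6)*(1 - 4))))*(-24) = (8 + (12*(-3))² + 5*(12*(-3)) + 16/((12*(-3))))*(-24) = (8 + (-36)² + 5*(-36) + 16/(-36))*(-24) = (8 + 1296 - 180 + 16*(-1/36))*(-24) = (8 + 1296 - 180 - 4/9)*(-24) = (10112/9)*(-24) = -80896/3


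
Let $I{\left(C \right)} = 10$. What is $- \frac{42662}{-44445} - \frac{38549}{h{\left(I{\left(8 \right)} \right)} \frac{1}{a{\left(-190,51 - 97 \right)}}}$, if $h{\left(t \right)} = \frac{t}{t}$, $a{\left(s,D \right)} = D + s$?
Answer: $\frac{404341274642}{44445} \approx 9.0976 \cdot 10^{6}$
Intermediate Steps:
$h{\left(t \right)} = 1$
$- \frac{42662}{-44445} - \frac{38549}{h{\left(I{\left(8 \right)} \right)} \frac{1}{a{\left(-190,51 - 97 \right)}}} = - \frac{42662}{-44445} - \frac{38549}{1 \frac{1}{\left(51 - 97\right) - 190}} = \left(-42662\right) \left(- \frac{1}{44445}\right) - \frac{38549}{1 \frac{1}{-46 - 190}} = \frac{42662}{44445} - \frac{38549}{1 \frac{1}{-236}} = \frac{42662}{44445} - \frac{38549}{1 \left(- \frac{1}{236}\right)} = \frac{42662}{44445} - \frac{38549}{- \frac{1}{236}} = \frac{42662}{44445} - -9097564 = \frac{42662}{44445} + 9097564 = \frac{404341274642}{44445}$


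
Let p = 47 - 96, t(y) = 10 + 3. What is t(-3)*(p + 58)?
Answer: 117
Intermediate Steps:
t(y) = 13
p = -49
t(-3)*(p + 58) = 13*(-49 + 58) = 13*9 = 117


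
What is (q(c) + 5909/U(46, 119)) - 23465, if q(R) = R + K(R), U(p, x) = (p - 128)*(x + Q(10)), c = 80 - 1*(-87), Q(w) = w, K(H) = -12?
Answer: -246579089/10578 ≈ -23311.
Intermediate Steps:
c = 167 (c = 80 + 87 = 167)
U(p, x) = (-128 + p)*(10 + x) (U(p, x) = (p - 128)*(x + 10) = (-128 + p)*(10 + x))
q(R) = -12 + R (q(R) = R - 12 = -12 + R)
(q(c) + 5909/U(46, 119)) - 23465 = ((-12 + 167) + 5909/(-1280 - 128*119 + 10*46 + 46*119)) - 23465 = (155 + 5909/(-1280 - 15232 + 460 + 5474)) - 23465 = (155 + 5909/(-10578)) - 23465 = (155 + 5909*(-1/10578)) - 23465 = (155 - 5909/10578) - 23465 = 1633681/10578 - 23465 = -246579089/10578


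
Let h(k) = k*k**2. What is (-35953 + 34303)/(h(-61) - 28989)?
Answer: 15/2327 ≈ 0.0064461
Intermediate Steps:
h(k) = k**3
(-35953 + 34303)/(h(-61) - 28989) = (-35953 + 34303)/((-61)**3 - 28989) = -1650/(-226981 - 28989) = -1650/(-255970) = -1650*(-1/255970) = 15/2327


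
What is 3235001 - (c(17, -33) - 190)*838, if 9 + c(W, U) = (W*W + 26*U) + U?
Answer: 3906239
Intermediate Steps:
c(W, U) = -9 + W² + 27*U (c(W, U) = -9 + ((W*W + 26*U) + U) = -9 + ((W² + 26*U) + U) = -9 + (W² + 27*U) = -9 + W² + 27*U)
3235001 - (c(17, -33) - 190)*838 = 3235001 - ((-9 + 17² + 27*(-33)) - 190)*838 = 3235001 - ((-9 + 289 - 891) - 190)*838 = 3235001 - (-611 - 190)*838 = 3235001 - (-801)*838 = 3235001 - 1*(-671238) = 3235001 + 671238 = 3906239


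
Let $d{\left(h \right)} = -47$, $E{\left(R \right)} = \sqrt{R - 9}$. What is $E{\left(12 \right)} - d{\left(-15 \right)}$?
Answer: $47 + \sqrt{3} \approx 48.732$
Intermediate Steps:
$E{\left(R \right)} = \sqrt{-9 + R}$
$E{\left(12 \right)} - d{\left(-15 \right)} = \sqrt{-9 + 12} - -47 = \sqrt{3} + 47 = 47 + \sqrt{3}$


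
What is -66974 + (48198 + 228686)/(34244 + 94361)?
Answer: -8612914386/128605 ≈ -66972.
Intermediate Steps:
-66974 + (48198 + 228686)/(34244 + 94361) = -66974 + 276884/128605 = -8612914386/128605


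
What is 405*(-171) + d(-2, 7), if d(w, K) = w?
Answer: -69257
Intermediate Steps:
405*(-171) + d(-2, 7) = 405*(-171) - 2 = -69255 - 2 = -69257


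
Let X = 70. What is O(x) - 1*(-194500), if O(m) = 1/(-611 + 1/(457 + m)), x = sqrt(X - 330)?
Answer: 7591745577743429/39032111268 + I*sqrt(65)/39032111268 ≈ 1.945e+5 + 2.0655e-10*I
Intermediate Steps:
x = 2*I*sqrt(65) (x = sqrt(70 - 330) = sqrt(-260) = 2*I*sqrt(65) ≈ 16.125*I)
O(x) - 1*(-194500) = (-457 - 2*I*sqrt(65))/(279226 + 611*(2*I*sqrt(65))) - 1*(-194500) = (-457 - 2*I*sqrt(65))/(279226 + 1222*I*sqrt(65)) + 194500 = 194500 + (-457 - 2*I*sqrt(65))/(279226 + 1222*I*sqrt(65))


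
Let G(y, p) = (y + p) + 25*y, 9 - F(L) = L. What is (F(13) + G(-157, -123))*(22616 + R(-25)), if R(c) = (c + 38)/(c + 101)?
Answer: -7234551261/76 ≈ -9.5191e+7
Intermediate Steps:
F(L) = 9 - L
R(c) = (38 + c)/(101 + c)
G(y, p) = p + 26*y (G(y, p) = (p + y) + 25*y = p + 26*y)
(F(13) + G(-157, -123))*(22616 + R(-25)) = ((9 - 1*13) + (-123 + 26*(-157)))*(22616 + (38 - 25)/(101 - 25)) = ((9 - 13) + (-123 - 4082))*(22616 + 13/76) = (-4 - 4205)*(22616 + (1/76)*13) = -4209*(22616 + 13/76) = -4209*1718829/76 = -7234551261/76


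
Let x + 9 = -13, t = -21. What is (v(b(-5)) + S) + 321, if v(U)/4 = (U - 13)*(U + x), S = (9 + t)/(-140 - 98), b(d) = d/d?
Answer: 158157/119 ≈ 1329.1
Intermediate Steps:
b(d) = 1
x = -22 (x = -9 - 13 = -22)
S = 6/119 (S = (9 - 21)/(-140 - 98) = -12/(-238) = -12*(-1/238) = 6/119 ≈ 0.050420)
v(U) = 4*(-22 + U)*(-13 + U) (v(U) = 4*((U - 13)*(U - 22)) = 4*((-13 + U)*(-22 + U)) = 4*((-22 + U)*(-13 + U)) = 4*(-22 + U)*(-13 + U))
(v(b(-5)) + S) + 321 = ((1144 - 140*1 + 4*1²) + 6/119) + 321 = ((1144 - 140 + 4*1) + 6/119) + 321 = ((1144 - 140 + 4) + 6/119) + 321 = (1008 + 6/119) + 321 = 119958/119 + 321 = 158157/119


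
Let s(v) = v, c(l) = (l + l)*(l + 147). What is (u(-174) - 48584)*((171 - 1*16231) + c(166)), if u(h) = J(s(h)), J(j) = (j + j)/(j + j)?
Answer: -4268308048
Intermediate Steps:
c(l) = 2*l*(147 + l) (c(l) = (2*l)*(147 + l) = 2*l*(147 + l))
J(j) = 1 (J(j) = (2*j)/((2*j)) = (2*j)*(1/(2*j)) = 1)
u(h) = 1
(u(-174) - 48584)*((171 - 1*16231) + c(166)) = (1 - 48584)*((171 - 1*16231) + 2*166*(147 + 166)) = -48583*((171 - 16231) + 2*166*313) = -48583*(-16060 + 103916) = -48583*87856 = -4268308048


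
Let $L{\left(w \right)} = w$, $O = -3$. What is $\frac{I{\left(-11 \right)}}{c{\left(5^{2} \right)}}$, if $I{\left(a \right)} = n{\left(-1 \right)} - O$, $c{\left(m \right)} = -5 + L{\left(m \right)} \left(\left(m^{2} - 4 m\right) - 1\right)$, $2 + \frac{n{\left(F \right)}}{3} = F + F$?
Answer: $- \frac{1}{1455} \approx -0.00068729$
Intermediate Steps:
$n{\left(F \right)} = -6 + 6 F$ ($n{\left(F \right)} = -6 + 3 \left(F + F\right) = -6 + 3 \cdot 2 F = -6 + 6 F$)
$c{\left(m \right)} = -5 + m \left(-1 + m^{2} - 4 m\right)$ ($c{\left(m \right)} = -5 + m \left(\left(m^{2} - 4 m\right) - 1\right) = -5 + m \left(-1 + m^{2} - 4 m\right)$)
$I{\left(a \right)} = -9$ ($I{\left(a \right)} = \left(-6 + 6 \left(-1\right)\right) - -3 = \left(-6 - 6\right) + 3 = -12 + 3 = -9$)
$\frac{I{\left(-11 \right)}}{c{\left(5^{2} \right)}} = - \frac{9}{-5 + \left(5^{2}\right)^{3} - 5^{2} - 4 \left(5^{2}\right)^{2}} = - \frac{9}{-5 + 25^{3} - 25 - 4 \cdot 25^{2}} = - \frac{9}{-5 + 15625 - 25 - 2500} = - \frac{9}{13095} = \left(-9\right) \frac{1}{13095} = - \frac{1}{1455}$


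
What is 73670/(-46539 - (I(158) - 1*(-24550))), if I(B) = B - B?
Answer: -73670/71089 ≈ -1.0363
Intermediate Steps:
I(B) = 0
73670/(-46539 - (I(158) - 1*(-24550))) = 73670/(-46539 - (0 - 1*(-24550))) = 73670/(-46539 - (0 + 24550)) = 73670/(-46539 - 1*24550) = 73670/(-46539 - 24550) = 73670/(-71089) = 73670*(-1/71089) = -73670/71089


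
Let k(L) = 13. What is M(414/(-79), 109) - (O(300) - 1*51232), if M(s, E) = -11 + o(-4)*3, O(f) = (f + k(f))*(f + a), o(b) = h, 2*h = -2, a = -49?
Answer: -27345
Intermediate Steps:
h = -1 (h = (1/2)*(-2) = -1)
o(b) = -1
O(f) = (-49 + f)*(13 + f) (O(f) = (f + 13)*(f - 49) = (13 + f)*(-49 + f) = (-49 + f)*(13 + f))
M(s, E) = -14 (M(s, E) = -11 - 1*3 = -11 - 3 = -14)
M(414/(-79), 109) - (O(300) - 1*51232) = -14 - ((-637 + 300**2 - 36*300) - 1*51232) = -14 - ((-637 + 90000 - 10800) - 51232) = -14 - (78563 - 51232) = -14 - 1*27331 = -14 - 27331 = -27345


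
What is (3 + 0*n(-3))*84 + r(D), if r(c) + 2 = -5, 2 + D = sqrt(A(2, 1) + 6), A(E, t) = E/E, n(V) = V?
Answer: 245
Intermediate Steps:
A(E, t) = 1
D = -2 + sqrt(7) (D = -2 + sqrt(1 + 6) = -2 + sqrt(7) ≈ 0.64575)
r(c) = -7 (r(c) = -2 - 5 = -7)
(3 + 0*n(-3))*84 + r(D) = (3 + 0*(-3))*84 - 7 = (3 + 0)*84 - 7 = 3*84 - 7 = 252 - 7 = 245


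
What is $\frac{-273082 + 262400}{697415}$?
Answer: $- \frac{10682}{697415} \approx -0.015317$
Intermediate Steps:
$\frac{-273082 + 262400}{697415} = \left(-10682\right) \frac{1}{697415} = - \frac{10682}{697415}$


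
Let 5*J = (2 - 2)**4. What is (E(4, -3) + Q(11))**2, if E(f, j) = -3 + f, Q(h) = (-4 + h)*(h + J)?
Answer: 6084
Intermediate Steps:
J = 0 (J = (2 - 2)**4/5 = (1/5)*0**4 = (1/5)*0 = 0)
Q(h) = h*(-4 + h) (Q(h) = (-4 + h)*(h + 0) = (-4 + h)*h = h*(-4 + h))
(E(4, -3) + Q(11))**2 = ((-3 + 4) + 11*(-4 + 11))**2 = (1 + 11*7)**2 = (1 + 77)**2 = 78**2 = 6084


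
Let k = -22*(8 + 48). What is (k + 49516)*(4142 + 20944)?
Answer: 1211252424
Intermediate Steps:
k = -1232 (k = -22*56 = -1232)
(k + 49516)*(4142 + 20944) = (-1232 + 49516)*(4142 + 20944) = 48284*25086 = 1211252424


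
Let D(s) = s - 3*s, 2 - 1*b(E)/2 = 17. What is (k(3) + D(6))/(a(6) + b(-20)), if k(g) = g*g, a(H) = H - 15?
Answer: 1/13 ≈ 0.076923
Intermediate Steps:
b(E) = -30 (b(E) = 4 - 2*17 = 4 - 34 = -30)
a(H) = -15 + H
k(g) = g**2
D(s) = -2*s
(k(3) + D(6))/(a(6) + b(-20)) = (3**2 - 2*6)/((-15 + 6) - 30) = (9 - 12)/(-9 - 30) = -3/(-39) = -3*(-1/39) = 1/13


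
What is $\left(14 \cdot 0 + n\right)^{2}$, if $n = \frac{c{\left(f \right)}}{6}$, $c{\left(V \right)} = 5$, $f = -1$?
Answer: $\frac{25}{36} \approx 0.69444$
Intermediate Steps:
$n = \frac{5}{6} \approx 0.83333$
$\left(14 \cdot 0 + n\right)^{2} = \left(14 \cdot 0 + \frac{5}{6}\right)^{2} = \left(0 + \frac{5}{6}\right)^{2} = \left(\frac{5}{6}\right)^{2} = \frac{25}{36}$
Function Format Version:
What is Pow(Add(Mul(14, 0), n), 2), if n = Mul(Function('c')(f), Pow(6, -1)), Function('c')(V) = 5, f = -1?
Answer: Rational(25, 36) ≈ 0.69444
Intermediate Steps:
n = Rational(5, 6) (n = Mul(5, Pow(6, -1)) = Mul(5, Rational(1, 6)) = Rational(5, 6) ≈ 0.83333)
Pow(Add(Mul(14, 0), n), 2) = Pow(Add(Mul(14, 0), Rational(5, 6)), 2) = Pow(Add(0, Rational(5, 6)), 2) = Pow(Rational(5, 6), 2) = Rational(25, 36)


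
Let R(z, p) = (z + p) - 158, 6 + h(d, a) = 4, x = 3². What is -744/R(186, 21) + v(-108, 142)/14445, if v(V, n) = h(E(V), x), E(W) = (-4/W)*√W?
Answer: -10747178/707805 ≈ -15.184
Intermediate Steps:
x = 9
E(W) = -4/√W
h(d, a) = -2 (h(d, a) = -6 + 4 = -2)
R(z, p) = -158 + p + z (R(z, p) = (p + z) - 158 = -158 + p + z)
v(V, n) = -2
-744/R(186, 21) + v(-108, 142)/14445 = -744/(-158 + 21 + 186) - 2/14445 = -744/49 - 2*1/14445 = -744*1/49 - 2/14445 = -744/49 - 2/14445 = -10747178/707805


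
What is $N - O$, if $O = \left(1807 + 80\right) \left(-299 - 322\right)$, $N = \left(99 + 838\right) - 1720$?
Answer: $1171044$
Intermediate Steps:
$N = -783$ ($N = 937 - 1720 = -783$)
$O = -1171827$ ($O = 1887 \left(-621\right) = -1171827$)
$N - O = -783 - -1171827 = -783 + 1171827 = 1171044$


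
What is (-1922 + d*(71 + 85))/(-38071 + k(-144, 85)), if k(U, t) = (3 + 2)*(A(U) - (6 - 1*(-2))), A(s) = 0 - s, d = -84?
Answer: 15026/37391 ≈ 0.40186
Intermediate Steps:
A(s) = -s
k(U, t) = -40 - 5*U (k(U, t) = (3 + 2)*(-U - (6 - 1*(-2))) = 5*(-U - (6 + 2)) = 5*(-U - 1*8) = 5*(-U - 8) = 5*(-8 - U) = -40 - 5*U)
(-1922 + d*(71 + 85))/(-38071 + k(-144, 85)) = (-1922 - 84*(71 + 85))/(-38071 + (-40 - 5*(-144))) = (-1922 - 84*156)/(-38071 + (-40 + 720)) = (-1922 - 13104)/(-38071 + 680) = -15026/(-37391) = -15026*(-1/37391) = 15026/37391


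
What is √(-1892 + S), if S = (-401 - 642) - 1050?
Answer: I*√3985 ≈ 63.127*I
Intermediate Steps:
S = -2093 (S = -1043 - 1050 = -2093)
√(-1892 + S) = √(-1892 - 2093) = √(-3985) = I*√3985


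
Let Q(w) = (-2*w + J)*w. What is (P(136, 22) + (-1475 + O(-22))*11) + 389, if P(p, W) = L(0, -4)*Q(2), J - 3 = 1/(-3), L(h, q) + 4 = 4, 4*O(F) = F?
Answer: -31793/2 ≈ -15897.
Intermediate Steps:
O(F) = F/4
L(h, q) = 0 (L(h, q) = -4 + 4 = 0)
J = 8/3 (J = 3 + 1/(-3) = 3 - 1/3 = 8/3 ≈ 2.6667)
Q(w) = w*(8/3 - 2*w) (Q(w) = (-2*w + 8/3)*w = (8/3 - 2*w)*w = w*(8/3 - 2*w))
P(p, W) = 0 (P(p, W) = 0*((2/3)*2*(4 - 3*2)) = 0*((2/3)*2*(4 - 6)) = 0*((2/3)*2*(-2)) = 0*(-8/3) = 0)
(P(136, 22) + (-1475 + O(-22))*11) + 389 = (0 + (-1475 + (1/4)*(-22))*11) + 389 = (0 + (-1475 - 11/2)*11) + 389 = (0 - 2961/2*11) + 389 = (0 - 32571/2) + 389 = -32571/2 + 389 = -31793/2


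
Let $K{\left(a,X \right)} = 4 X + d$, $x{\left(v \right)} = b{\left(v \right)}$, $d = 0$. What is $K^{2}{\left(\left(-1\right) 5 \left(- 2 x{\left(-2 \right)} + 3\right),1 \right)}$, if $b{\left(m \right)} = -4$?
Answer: $16$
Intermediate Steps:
$x{\left(v \right)} = -4$
$K{\left(a,X \right)} = 4 X$ ($K{\left(a,X \right)} = 4 X + 0 = 4 X$)
$K^{2}{\left(\left(-1\right) 5 \left(- 2 x{\left(-2 \right)} + 3\right),1 \right)} = \left(4 \cdot 1\right)^{2} = 4^{2} = 16$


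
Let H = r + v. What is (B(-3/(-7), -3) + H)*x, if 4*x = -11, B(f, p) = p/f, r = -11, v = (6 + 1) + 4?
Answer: 77/4 ≈ 19.250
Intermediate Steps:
v = 11 (v = 7 + 4 = 11)
x = -11/4 (x = (1/4)*(-11) = -11/4 ≈ -2.7500)
H = 0 (H = -11 + 11 = 0)
(B(-3/(-7), -3) + H)*x = (-3/((-3/(-7))) + 0)*(-11/4) = (-3/((-3*(-1/7))) + 0)*(-11/4) = (-3/3/7 + 0)*(-11/4) = (-3*7/3 + 0)*(-11/4) = (-7 + 0)*(-11/4) = -7*(-11/4) = 77/4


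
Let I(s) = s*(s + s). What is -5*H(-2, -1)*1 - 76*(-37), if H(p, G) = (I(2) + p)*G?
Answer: 2842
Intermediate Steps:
I(s) = 2*s² (I(s) = s*(2*s) = 2*s²)
H(p, G) = G*(8 + p) (H(p, G) = (2*2² + p)*G = (2*4 + p)*G = (8 + p)*G = G*(8 + p))
-5*H(-2, -1)*1 - 76*(-37) = -(-5)*(8 - 2)*1 - 76*(-37) = -(-5)*6*1 + 2812 = -5*(-6)*1 + 2812 = 30*1 + 2812 = 30 + 2812 = 2842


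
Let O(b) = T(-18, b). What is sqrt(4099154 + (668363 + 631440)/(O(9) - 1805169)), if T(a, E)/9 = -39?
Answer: sqrt(835177494020608065)/451380 ≈ 2024.6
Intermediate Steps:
T(a, E) = -351 (T(a, E) = 9*(-39) = -351)
O(b) = -351
sqrt(4099154 + (668363 + 631440)/(O(9) - 1805169)) = sqrt(4099154 + (668363 + 631440)/(-351 - 1805169)) = sqrt(4099154 + 1299803/(-1805520)) = sqrt(4099154 + 1299803*(-1/1805520)) = sqrt(4099154 - 1299803/1805520) = sqrt(7401103230277/1805520) = sqrt(835177494020608065)/451380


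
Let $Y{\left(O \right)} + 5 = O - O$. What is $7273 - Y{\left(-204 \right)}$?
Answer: $7278$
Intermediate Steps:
$Y{\left(O \right)} = -5$ ($Y{\left(O \right)} = -5 + \left(O - O\right) = -5 + 0 = -5$)
$7273 - Y{\left(-204 \right)} = 7273 - -5 = 7273 + 5 = 7278$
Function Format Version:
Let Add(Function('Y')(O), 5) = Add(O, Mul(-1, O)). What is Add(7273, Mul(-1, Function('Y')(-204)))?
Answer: 7278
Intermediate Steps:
Function('Y')(O) = -5 (Function('Y')(O) = Add(-5, Add(O, Mul(-1, O))) = Add(-5, 0) = -5)
Add(7273, Mul(-1, Function('Y')(-204))) = Add(7273, Mul(-1, -5)) = Add(7273, 5) = 7278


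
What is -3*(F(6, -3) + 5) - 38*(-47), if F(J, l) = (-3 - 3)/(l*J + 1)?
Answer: 30089/17 ≈ 1769.9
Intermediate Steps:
F(J, l) = -6/(1 + J*l) (F(J, l) = -6/(J*l + 1) = -6/(1 + J*l))
-3*(F(6, -3) + 5) - 38*(-47) = -3*(-6/(1 + 6*(-3)) + 5) - 38*(-47) = -3*(-6/(1 - 18) + 5) + 1786 = -3*(-6/(-17) + 5) + 1786 = -3*(-6*(-1/17) + 5) + 1786 = -3*(6/17 + 5) + 1786 = -3*91/17 + 1786 = -273/17 + 1786 = 30089/17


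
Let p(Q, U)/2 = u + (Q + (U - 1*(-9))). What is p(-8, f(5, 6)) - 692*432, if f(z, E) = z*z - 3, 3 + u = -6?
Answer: -298916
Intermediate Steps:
u = -9 (u = -3 - 6 = -9)
f(z, E) = -3 + z² (f(z, E) = z² - 3 = -3 + z²)
p(Q, U) = 2*Q + 2*U (p(Q, U) = 2*(-9 + (Q + (U - 1*(-9)))) = 2*(-9 + (Q + (U + 9))) = 2*(-9 + (Q + (9 + U))) = 2*(-9 + (9 + Q + U)) = 2*(Q + U) = 2*Q + 2*U)
p(-8, f(5, 6)) - 692*432 = (2*(-8) + 2*(-3 + 5²)) - 692*432 = (-16 + 2*(-3 + 25)) - 298944 = (-16 + 2*22) - 298944 = (-16 + 44) - 298944 = 28 - 298944 = -298916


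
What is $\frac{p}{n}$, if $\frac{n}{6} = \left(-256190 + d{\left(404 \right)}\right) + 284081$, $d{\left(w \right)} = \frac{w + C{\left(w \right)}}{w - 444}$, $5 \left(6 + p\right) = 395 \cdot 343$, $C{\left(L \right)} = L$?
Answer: $\frac{135455}{836124} \approx 0.162$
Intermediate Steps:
$p = 27091$ ($p = -6 + \frac{395 \cdot 343}{5} = -6 + \frac{1}{5} \cdot 135485 = -6 + 27097 = 27091$)
$d{\left(w \right)} = \frac{2 w}{-444 + w}$ ($d{\left(w \right)} = \frac{w + w}{w - 444} = \frac{2 w}{-444 + w}$)
$n = \frac{836124}{5}$ ($n = 6 \left(\left(-256190 + 2 \cdot 404 \frac{1}{-444 + 404}\right) + 284081\right) = 6 \left(\left(-256190 + 2 \cdot 404 \frac{1}{-40}\right) + 284081\right) = 6 \left(\left(-256190 + 2 \cdot 404 \left(- \frac{1}{40}\right)\right) + 284081\right) = 6 \left(\left(-256190 - \frac{101}{5}\right) + 284081\right) = 6 \left(- \frac{1281051}{5} + 284081\right) = 6 \cdot \frac{139354}{5} = \frac{836124}{5} \approx 1.6722 \cdot 10^{5}$)
$\frac{p}{n} = \frac{27091}{\frac{836124}{5}} = 27091 \cdot \frac{5}{836124} = \frac{135455}{836124}$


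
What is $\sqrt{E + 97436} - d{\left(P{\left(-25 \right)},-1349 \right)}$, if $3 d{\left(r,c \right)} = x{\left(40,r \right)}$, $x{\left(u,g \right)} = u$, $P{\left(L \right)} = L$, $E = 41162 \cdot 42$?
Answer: $- \frac{40}{3} + 8 \sqrt{28535} \approx 1338.1$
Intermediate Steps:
$E = 1728804$
$d{\left(r,c \right)} = \frac{40}{3}$ ($d{\left(r,c \right)} = \frac{1}{3} \cdot 40 = \frac{40}{3}$)
$\sqrt{E + 97436} - d{\left(P{\left(-25 \right)},-1349 \right)} = \sqrt{1728804 + 97436} - \frac{40}{3} = \sqrt{1826240} - \frac{40}{3} = 8 \sqrt{28535} - \frac{40}{3} = - \frac{40}{3} + 8 \sqrt{28535}$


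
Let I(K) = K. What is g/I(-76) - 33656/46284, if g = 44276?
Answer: -964205/1653 ≈ -583.31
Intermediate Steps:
g/I(-76) - 33656/46284 = 44276/(-76) - 33656/46284 = 44276*(-1/76) - 33656*1/46284 = -11069/19 - 1202/1653 = -964205/1653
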